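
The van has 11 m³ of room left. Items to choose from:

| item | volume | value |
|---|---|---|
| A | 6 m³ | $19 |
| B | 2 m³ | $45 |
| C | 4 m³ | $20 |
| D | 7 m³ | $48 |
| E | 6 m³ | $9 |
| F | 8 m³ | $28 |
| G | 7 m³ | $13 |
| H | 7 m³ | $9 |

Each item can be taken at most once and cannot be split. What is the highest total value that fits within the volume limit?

$93

This is a 0/1 knapsack; check combinations near the capacity.
- B+D: volume 2+7=9, value 45+48=93
- B+F: volume 2+8=10, value 45+28=73
- C+D: volume 4+7=11, value 20+48=68
Best: $93.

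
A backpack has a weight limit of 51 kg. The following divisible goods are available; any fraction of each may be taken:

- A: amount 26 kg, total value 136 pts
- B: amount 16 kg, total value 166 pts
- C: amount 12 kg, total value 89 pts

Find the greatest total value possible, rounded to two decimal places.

Take in order of value per unit:
- B (166/16 per unit): all 16 → value 166, running total 166.00
- C (89/12 per unit): all 12 → value 89, running total 255.00
- A (136/26 per unit): 23 of 26 → value 23×136/26 = 120.3077, running total 375.31
Total 375.31.

375.31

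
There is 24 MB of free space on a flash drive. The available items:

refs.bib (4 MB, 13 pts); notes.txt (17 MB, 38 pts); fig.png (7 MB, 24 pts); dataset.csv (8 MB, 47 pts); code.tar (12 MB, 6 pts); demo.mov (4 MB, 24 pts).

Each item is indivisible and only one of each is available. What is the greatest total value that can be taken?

This is a 0/1 knapsack; check combinations near the capacity.
- refs.bib+fig.png+dataset.csv+demo.mov: size 4+7+8+4=23, value 13+24+47+24=108
- fig.png+dataset.csv+demo.mov: size 7+8+4=19, value 24+47+24=95
- refs.bib+dataset.csv+demo.mov: size 4+8+4=16, value 13+47+24=84
- refs.bib+fig.png+dataset.csv: size 4+7+8=19, value 13+24+47=84
Best: 108 pts.

108 pts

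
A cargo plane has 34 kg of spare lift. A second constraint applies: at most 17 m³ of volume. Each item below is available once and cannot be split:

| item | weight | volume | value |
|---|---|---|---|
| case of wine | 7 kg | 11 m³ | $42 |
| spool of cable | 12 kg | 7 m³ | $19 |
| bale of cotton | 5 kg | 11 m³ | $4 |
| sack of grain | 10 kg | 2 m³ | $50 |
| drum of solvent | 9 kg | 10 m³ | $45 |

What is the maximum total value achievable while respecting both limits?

$95

Feasible sets respecting both limits:
- sack of grain+drum of solvent: weight 19, volume 12, value 95
- case of wine+sack of grain: weight 17, volume 13, value 92
- spool of cable+sack of grain: weight 22, volume 9, value 69
Best: $95.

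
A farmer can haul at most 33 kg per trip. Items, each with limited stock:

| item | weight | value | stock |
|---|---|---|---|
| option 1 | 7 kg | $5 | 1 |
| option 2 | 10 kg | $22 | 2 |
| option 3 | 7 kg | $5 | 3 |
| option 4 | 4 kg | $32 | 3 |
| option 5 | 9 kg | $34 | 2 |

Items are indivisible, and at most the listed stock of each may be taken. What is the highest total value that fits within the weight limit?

Best selections within weight 33 and stock limits:
- 3×option 4 + 2×option 5: weight 30, value 164
- 1×option 2 + 3×option 4 + 1×option 5: weight 31, value 152
- 2×option 2 + 3×option 4: weight 32, value 140
- 1×option 3 + 2×option 4 + 2×option 5: weight 33, value 137
Best: $164.

$164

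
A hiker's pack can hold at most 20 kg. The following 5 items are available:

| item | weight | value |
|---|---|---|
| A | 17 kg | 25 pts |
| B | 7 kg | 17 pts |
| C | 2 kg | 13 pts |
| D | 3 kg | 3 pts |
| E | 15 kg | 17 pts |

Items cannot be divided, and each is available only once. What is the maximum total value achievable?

38 pts

This is a 0/1 knapsack; check combinations near the capacity.
- A+C: weight 17+2=19, value 25+13=38
- B+C+D: weight 7+2+3=12, value 17+13+3=33
- C+D+E: weight 2+3+15=20, value 13+3+17=33
Best: 38 pts.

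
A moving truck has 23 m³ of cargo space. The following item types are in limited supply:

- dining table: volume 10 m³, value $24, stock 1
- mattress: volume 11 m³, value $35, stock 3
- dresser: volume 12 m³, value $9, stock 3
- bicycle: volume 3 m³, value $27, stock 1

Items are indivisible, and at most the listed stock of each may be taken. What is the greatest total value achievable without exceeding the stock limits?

Top feasible selections:
- 2×mattress: volume 22, value 70
- 1×mattress + 1×bicycle: volume 14, value 62
Best: $70.

$70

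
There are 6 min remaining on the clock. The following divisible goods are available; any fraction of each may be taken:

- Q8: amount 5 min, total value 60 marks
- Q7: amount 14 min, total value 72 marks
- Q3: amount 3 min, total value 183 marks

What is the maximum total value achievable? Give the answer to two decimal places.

Take in order of value per unit:
- Q3 (183/3 per unit): all 3 → value 183, running total 183.00
- Q8 (60/5 per unit): 3 of 5 → value 3×60/5 = 36.0000, running total 219.00
Total 219.00.

219.00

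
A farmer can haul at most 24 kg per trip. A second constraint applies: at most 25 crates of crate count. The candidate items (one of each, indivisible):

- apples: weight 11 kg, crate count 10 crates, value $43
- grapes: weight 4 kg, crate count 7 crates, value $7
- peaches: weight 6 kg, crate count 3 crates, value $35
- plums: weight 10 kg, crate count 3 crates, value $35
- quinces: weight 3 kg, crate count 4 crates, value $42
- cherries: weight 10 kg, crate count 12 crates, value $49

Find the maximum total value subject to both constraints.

$127

Feasible sets respecting both limits:
- apples+grapes+peaches+quinces: weight 24, crate count 24, value 127
- peaches+quinces+cherries: weight 19, crate count 19, value 126
- plums+quinces+cherries: weight 23, crate count 19, value 126
Best: $127.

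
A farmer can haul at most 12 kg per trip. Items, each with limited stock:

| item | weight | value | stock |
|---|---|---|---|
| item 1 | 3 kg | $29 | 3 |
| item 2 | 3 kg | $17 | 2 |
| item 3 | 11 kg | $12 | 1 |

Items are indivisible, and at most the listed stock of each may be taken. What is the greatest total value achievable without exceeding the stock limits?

Best selections within weight 12 and stock limits:
- 3×item 1 + 1×item 2: weight 12, value 104
- 2×item 1 + 2×item 2: weight 12, value 92
- 3×item 1: weight 9, value 87
- 2×item 1 + 1×item 2: weight 9, value 75
Best: $104.

$104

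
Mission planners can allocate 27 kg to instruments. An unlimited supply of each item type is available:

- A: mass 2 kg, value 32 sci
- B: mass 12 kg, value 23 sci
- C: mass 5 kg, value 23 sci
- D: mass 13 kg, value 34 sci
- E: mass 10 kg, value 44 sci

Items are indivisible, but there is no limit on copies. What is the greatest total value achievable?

416 sci

Best value-per-unit is A at 32/2, and filling with it alone uses mass 13×2=26. No mix of the others beats 13×32 = 416.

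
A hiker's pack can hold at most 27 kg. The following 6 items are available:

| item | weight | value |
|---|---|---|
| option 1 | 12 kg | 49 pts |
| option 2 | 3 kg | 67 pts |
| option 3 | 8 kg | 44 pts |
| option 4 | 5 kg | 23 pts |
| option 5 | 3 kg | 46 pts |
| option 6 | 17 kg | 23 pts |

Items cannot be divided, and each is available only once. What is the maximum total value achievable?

206 pts

Check high-value combinations within 27 kg:
- option 1+option 2+option 3+option 5: weight 12+3+8+3=26, value 49+67+44+46=206
- option 1+option 2+option 4+option 5: weight 12+3+5+3=23, value 49+67+23+46=185
- option 2+option 3+option 4+option 5: weight 3+8+5+3=19, value 67+44+23+46=180
- option 1+option 2+option 5: weight 12+3+3=18, value 49+67+46=162
Best: 206 pts.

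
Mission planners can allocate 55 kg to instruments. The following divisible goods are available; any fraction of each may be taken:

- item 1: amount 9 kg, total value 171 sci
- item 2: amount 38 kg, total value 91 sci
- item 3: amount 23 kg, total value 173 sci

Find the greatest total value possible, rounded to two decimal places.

Take in order of value per unit:
- item 1 (171/9 per unit): all 9 → value 171, running total 171.00
- item 3 (173/23 per unit): all 23 → value 173, running total 344.00
- item 2 (91/38 per unit): 23 of 38 → value 23×91/38 = 55.0789, running total 399.08
Total 399.08.

399.08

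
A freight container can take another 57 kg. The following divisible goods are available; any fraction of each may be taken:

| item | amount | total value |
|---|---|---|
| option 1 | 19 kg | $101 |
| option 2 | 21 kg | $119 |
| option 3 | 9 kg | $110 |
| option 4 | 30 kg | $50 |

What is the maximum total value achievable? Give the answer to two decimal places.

Take in order of value per unit:
- option 3 (110/9 per unit): all 9 → value 110, running total 110.00
- option 2 (119/21 per unit): all 21 → value 119, running total 229.00
- option 1 (101/19 per unit): all 19 → value 101, running total 330.00
- option 4 (50/30 per unit): 8 of 30 → value 8×50/30 = 13.3333, running total 343.33
Total 343.33.

343.33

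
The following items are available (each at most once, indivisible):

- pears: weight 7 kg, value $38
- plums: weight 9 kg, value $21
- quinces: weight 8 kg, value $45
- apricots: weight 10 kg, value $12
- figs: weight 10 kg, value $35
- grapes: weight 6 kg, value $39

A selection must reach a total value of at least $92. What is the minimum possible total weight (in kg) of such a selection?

Subsets with value ≥ 92, sorted by total weight:
- pears+quinces+grapes: weight 21, value 122
- pears+plums+grapes: weight 22, value 98
- pears+figs+grapes: weight 23, value 112
Minimum weight: 21 kg.

21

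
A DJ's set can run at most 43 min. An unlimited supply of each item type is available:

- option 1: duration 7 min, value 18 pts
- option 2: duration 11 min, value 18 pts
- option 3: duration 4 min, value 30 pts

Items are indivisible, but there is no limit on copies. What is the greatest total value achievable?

Best value-per-unit is option 3 at 30/4, and filling with it alone uses duration 10×4=40. No mix of the others beats 10×30 = 300.

300 pts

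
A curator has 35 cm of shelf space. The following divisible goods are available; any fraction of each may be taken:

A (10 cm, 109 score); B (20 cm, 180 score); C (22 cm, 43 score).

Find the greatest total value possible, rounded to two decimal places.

Take in order of value per unit:
- A (109/10 per unit): all 10 → value 109, running total 109.00
- B (180/20 per unit): all 20 → value 180, running total 289.00
- C (43/22 per unit): 5 of 22 → value 5×43/22 = 9.7727, running total 298.77
Total 298.77.

298.77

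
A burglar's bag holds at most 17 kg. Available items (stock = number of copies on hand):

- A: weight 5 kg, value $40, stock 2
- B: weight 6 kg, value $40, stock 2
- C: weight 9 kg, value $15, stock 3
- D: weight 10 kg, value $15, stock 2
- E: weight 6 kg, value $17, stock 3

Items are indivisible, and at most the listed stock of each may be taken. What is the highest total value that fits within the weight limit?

Top feasible selections:
- 2×A + 1×B: weight 16, value 120
- 1×A + 2×B: weight 17, value 120
- 2×A + 1×E: weight 16, value 97
- 1×A + 1×B + 1×E: weight 17, value 97
Best: $120.

$120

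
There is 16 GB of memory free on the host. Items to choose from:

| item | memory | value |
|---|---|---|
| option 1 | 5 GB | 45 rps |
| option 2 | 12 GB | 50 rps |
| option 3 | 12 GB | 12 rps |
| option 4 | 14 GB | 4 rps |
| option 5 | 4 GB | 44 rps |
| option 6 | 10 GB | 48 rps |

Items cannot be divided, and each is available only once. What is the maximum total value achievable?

94 rps

Check high-value combinations within 16 GB:
- option 2+option 5: memory 12+4=16, value 50+44=94
- option 1+option 6: memory 5+10=15, value 45+48=93
- option 5+option 6: memory 4+10=14, value 44+48=92
Best: 94 rps.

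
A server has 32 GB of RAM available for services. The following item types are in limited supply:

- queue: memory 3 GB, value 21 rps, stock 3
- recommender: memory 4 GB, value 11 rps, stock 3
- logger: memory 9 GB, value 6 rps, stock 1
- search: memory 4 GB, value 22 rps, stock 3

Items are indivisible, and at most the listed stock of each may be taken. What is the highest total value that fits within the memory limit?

Top feasible selections:
- 3×queue + 2×recommender + 3×search: memory 29, value 151
- 2×queue + 3×recommender + 3×search: memory 30, value 141
- 3×queue + 1×recommender + 3×search: memory 25, value 140
Best: 151 rps.

151 rps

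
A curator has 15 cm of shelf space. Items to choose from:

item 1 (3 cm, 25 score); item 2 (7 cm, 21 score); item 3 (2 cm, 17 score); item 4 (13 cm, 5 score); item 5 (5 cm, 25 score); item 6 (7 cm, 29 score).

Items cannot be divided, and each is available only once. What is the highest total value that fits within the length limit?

79 score

Check high-value combinations within 15 cm:
- item 1+item 5+item 6: length 3+5+7=15, value 25+25+29=79
- item 1+item 3+item 6: length 3+2+7=12, value 25+17+29=71
- item 3+item 5+item 6: length 2+5+7=14, value 17+25+29=71
Best: 79 score.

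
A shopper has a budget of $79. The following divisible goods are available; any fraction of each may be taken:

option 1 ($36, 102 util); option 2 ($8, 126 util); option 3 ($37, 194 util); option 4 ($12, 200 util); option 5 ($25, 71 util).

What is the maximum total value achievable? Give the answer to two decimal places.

582.48

Take in order of value per unit:
- option 4 (200/12 per unit): all 12 → value 200, running total 200.00
- option 2 (126/8 per unit): all 8 → value 126, running total 326.00
- option 3 (194/37 per unit): all 37 → value 194, running total 520.00
- option 5 (71/25 per unit): 22 of 25 → value 22×71/25 = 62.4800, running total 582.48
Total 582.48.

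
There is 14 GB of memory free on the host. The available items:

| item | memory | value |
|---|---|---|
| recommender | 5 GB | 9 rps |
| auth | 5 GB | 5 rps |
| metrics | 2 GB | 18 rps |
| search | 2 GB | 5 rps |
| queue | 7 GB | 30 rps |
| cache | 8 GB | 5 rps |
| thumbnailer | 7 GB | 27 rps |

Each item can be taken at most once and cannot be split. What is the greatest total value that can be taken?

Check high-value combinations within 14 GB:
- recommender+metrics+queue: memory 5+2+7=14, value 9+18+30=57
- queue+thumbnailer: memory 7+7=14, value 30+27=57
- recommender+metrics+thumbnailer: memory 5+2+7=14, value 9+18+27=54
- metrics+search+queue: memory 2+2+7=11, value 18+5+30=53
- auth+metrics+queue: memory 5+2+7=14, value 5+18+30=53
Best: 57 rps.

57 rps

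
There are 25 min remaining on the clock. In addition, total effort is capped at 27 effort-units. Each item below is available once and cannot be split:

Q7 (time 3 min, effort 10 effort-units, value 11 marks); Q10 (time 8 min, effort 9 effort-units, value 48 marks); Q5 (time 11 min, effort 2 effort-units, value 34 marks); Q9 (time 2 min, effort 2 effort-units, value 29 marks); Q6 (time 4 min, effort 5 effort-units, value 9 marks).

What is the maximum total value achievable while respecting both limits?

122 marks

Feasible sets respecting both limits:
- Q7+Q10+Q5+Q9: time 24, effort 23, value 122
- Q10+Q5+Q9+Q6: time 25, effort 18, value 120
- Q10+Q5+Q9: time 21, effort 13, value 111
- Q7+Q10+Q9+Q6: time 17, effort 26, value 97
Best: 122 marks.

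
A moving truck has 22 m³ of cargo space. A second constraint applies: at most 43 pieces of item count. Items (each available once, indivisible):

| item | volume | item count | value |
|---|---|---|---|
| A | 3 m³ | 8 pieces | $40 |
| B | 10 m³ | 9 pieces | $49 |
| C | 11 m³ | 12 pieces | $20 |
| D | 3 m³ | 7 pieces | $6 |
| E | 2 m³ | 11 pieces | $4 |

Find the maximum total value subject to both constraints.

Feasible sets respecting both limits:
- A+B+D+E: volume 18, item count 35, value 99
- A+B+D: volume 16, item count 24, value 95
- A+B+E: volume 15, item count 28, value 93
Best: $99.

$99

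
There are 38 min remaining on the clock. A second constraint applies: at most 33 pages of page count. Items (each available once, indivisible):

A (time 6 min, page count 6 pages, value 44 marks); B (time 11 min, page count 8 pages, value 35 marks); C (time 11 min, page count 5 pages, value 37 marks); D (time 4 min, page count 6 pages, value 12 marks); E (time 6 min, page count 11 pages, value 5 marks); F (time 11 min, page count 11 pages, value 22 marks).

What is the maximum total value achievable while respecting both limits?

Feasible sets respecting both limits:
- A+B+C+D: time 32, page count 25, value 128
- A+B+C+E: time 34, page count 30, value 121
- A+B+C: time 28, page count 19, value 116
- A+C+D+F: time 32, page count 28, value 115
Best: 128 marks.

128 marks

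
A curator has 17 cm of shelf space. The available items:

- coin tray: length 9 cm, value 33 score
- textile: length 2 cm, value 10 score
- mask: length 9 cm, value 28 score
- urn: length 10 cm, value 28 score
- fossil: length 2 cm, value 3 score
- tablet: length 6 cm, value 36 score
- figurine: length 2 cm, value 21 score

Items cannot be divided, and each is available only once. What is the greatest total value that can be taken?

Check high-value combinations within 17 cm:
- coin tray+tablet+figurine: length 9+6+2=17, value 33+36+21=90
- mask+tablet+figurine: length 9+6+2=17, value 28+36+21=85
- coin tray+textile+tablet: length 9+2+6=17, value 33+10+36=79
- textile+mask+tablet: length 2+9+6=17, value 10+28+36=74
Best: 90 score.

90 score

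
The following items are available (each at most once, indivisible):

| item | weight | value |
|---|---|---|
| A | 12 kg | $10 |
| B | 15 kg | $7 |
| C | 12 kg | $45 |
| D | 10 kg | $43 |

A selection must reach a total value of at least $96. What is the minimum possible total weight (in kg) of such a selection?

Subsets with value ≥ 96, sorted by total weight:
- A+C+D: weight 34, value 98
- A+B+C+D: weight 49, value 105
Minimum weight: 34 kg.

34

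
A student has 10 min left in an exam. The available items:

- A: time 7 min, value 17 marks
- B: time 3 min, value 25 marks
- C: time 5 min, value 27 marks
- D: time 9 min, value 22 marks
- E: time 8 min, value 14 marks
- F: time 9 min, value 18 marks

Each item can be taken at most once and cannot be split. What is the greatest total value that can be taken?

Check high-value combinations within 10 min:
- B+C: time 3+5=8, value 25+27=52
- A+B: time 7+3=10, value 17+25=42
- C: time 5, value 27
- B: time 3, value 25
Best: 52 marks.

52 marks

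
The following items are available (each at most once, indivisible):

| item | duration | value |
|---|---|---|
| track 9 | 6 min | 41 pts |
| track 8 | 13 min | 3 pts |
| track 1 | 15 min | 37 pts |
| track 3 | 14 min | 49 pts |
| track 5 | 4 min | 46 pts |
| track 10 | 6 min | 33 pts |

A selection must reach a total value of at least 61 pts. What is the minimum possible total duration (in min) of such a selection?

Subsets with value ≥ 61, sorted by total duration:
- track 9+track 5: duration 10, value 87
- track 5+track 10: duration 10, value 79
- track 9+track 10: duration 12, value 74
Minimum duration: 10 min.

10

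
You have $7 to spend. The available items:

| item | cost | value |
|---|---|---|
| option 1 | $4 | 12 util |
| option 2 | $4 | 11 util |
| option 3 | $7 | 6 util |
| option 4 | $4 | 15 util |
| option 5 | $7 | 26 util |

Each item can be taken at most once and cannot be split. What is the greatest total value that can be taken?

Check high-value combinations within $7:
- option 5: cost 7, value 26
- option 4: cost 4, value 15
- option 1: cost 4, value 12
- option 2: cost 4, value 11
Best: 26 util.

26 util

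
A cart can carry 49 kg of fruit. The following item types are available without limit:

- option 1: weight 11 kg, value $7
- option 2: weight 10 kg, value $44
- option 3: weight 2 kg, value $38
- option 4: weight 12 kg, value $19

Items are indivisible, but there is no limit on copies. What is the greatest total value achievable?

Best value-per-unit is option 3 at 38/2, and filling with it alone uses weight 24×2=48. No mix of the others beats 24×38 = 912.

$912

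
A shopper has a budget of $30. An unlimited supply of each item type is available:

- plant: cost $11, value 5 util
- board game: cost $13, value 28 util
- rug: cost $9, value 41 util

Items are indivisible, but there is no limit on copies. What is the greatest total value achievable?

Best value-per-unit is rug at 41/9, and filling with it alone uses cost 3×9=27. No mix of the others beats 3×41 = 123.

123 util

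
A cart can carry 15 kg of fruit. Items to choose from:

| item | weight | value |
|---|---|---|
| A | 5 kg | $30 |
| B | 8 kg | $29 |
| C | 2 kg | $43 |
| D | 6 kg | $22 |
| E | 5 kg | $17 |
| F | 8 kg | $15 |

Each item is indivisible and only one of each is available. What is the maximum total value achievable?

Check high-value combinations within 15 kg:
- A+B+C: weight 5+8+2=15, value 30+29+43=102
- A+C+D: weight 5+2+6=13, value 30+43+22=95
- A+C+E: weight 5+2+5=12, value 30+43+17=90
- B+C+E: weight 8+2+5=15, value 29+43+17=89
Best: $102.

$102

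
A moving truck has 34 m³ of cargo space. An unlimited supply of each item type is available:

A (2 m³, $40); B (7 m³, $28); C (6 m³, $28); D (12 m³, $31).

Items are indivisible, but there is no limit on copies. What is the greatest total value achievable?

$680

Best value-per-unit is A at 40/2, and filling with it alone uses volume 17×2=34. No mix of the others beats 17×40 = 680.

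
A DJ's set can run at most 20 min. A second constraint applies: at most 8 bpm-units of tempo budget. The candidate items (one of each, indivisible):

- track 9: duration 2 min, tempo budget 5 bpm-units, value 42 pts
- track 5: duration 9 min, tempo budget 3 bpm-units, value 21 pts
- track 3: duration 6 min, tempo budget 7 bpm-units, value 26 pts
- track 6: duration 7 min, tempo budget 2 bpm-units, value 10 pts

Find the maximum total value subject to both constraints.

Feasible sets respecting both limits:
- track 9+track 5: duration 11, tempo budget 8, value 63
- track 9+track 6: duration 9, tempo budget 7, value 52
- track 9: duration 2, tempo budget 5, value 42
Best: 63 pts.

63 pts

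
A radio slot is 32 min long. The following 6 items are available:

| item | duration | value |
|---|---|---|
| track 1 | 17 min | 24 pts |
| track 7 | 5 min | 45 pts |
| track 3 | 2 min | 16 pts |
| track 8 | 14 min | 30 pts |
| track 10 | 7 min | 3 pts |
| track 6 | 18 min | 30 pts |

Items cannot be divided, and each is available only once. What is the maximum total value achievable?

Check high-value combinations within 32 min:
- track 7+track 3+track 8+track 10: duration 5+2+14+7=28, value 45+16+30+3=94
- track 7+track 3+track 10+track 6: duration 5+2+7+18=32, value 45+16+3+30=94
- track 7+track 3+track 8: duration 5+2+14=21, value 45+16+30=91
- track 7+track 3+track 6: duration 5+2+18=25, value 45+16+30=91
- track 1+track 7+track 3+track 10: duration 17+5+2+7=31, value 24+45+16+3=88
Best: 94 pts.

94 pts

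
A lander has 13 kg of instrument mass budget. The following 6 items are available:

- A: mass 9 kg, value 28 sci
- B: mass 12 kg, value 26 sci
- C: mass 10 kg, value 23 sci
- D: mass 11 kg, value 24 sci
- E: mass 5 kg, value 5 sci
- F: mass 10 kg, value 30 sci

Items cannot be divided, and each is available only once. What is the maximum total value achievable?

Check high-value combinations within 13 kg:
- F: mass 10, value 30
- A: mass 9, value 28
- B: mass 12, value 26
- D: mass 11, value 24
- C: mass 10, value 23
Best: 30 sci.

30 sci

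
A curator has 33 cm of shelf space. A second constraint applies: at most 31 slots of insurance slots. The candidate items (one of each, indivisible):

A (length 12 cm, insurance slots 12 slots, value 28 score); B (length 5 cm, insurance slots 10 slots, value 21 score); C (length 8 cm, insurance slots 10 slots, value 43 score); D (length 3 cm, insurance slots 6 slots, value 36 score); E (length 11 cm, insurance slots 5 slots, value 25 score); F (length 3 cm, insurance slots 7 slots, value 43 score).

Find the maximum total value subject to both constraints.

147 score

Feasible sets respecting both limits:
- C+D+E+F: length 25, insurance slots 28, value 147
- A+D+E+F: length 29, insurance slots 30, value 132
- B+C+D+E: length 27, insurance slots 31, value 125
- B+D+E+F: length 22, insurance slots 28, value 125
Best: 147 score.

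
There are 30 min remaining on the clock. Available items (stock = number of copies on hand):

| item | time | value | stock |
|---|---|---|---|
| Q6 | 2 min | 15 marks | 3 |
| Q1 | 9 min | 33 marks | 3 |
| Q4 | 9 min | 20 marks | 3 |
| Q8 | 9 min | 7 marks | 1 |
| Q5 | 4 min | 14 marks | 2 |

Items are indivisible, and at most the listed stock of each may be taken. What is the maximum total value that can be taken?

Top feasible selections:
- 3×Q6 + 2×Q1 + 1×Q5: time 28, value 125
- 2×Q6 + 2×Q1 + 2×Q5: time 30, value 124
Best: 125 marks.

125 marks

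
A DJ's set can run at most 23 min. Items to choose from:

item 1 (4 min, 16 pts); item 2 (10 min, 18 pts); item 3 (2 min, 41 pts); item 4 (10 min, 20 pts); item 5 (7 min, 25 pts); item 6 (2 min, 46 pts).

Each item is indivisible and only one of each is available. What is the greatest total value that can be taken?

132 pts

Check high-value combinations within 23 min:
- item 3+item 4+item 5+item 6: duration 2+10+7+2=21, value 41+20+25+46=132
- item 2+item 3+item 5+item 6: duration 10+2+7+2=21, value 18+41+25+46=130
- item 1+item 3+item 5+item 6: duration 4+2+7+2=15, value 16+41+25+46=128
- item 1+item 3+item 4+item 6: duration 4+2+10+2=18, value 16+41+20+46=123
- item 1+item 2+item 3+item 6: duration 4+10+2+2=18, value 16+18+41+46=121
Best: 132 pts.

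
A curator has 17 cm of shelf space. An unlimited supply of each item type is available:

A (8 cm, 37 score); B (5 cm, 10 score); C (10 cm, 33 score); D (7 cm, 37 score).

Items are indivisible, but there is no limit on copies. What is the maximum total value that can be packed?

74 score

Best value-per-unit is D at 37/7; filling with it alone gives 2×37 = 74.
Optimal mix: 2×A → length 16, value 74.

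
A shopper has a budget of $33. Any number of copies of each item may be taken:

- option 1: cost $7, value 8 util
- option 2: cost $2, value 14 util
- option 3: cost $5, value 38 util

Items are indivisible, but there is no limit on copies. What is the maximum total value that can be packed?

Best value-per-unit is option 3 at 38/5; filling with it alone gives 6×38 = 228.
Optimal mix: 4×option 2 + 5×option 3 → cost 33, value 246.

246 util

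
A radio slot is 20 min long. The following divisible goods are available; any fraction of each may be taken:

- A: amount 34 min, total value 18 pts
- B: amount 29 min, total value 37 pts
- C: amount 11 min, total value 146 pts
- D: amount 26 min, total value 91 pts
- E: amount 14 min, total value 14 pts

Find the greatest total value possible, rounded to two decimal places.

177.50

Take in order of value per unit:
- C (146/11 per unit): all 11 → value 146, running total 146.00
- D (91/26 per unit): 9 of 26 → value 9×91/26 = 31.5000, running total 177.50
Total 177.50.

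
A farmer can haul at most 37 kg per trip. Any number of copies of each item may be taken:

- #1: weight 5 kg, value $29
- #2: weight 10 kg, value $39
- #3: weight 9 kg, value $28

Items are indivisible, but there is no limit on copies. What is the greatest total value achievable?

Best value-per-unit is #1 at 29/5, and filling with it alone uses weight 7×5=35. No mix of the others beats 7×29 = 203.

$203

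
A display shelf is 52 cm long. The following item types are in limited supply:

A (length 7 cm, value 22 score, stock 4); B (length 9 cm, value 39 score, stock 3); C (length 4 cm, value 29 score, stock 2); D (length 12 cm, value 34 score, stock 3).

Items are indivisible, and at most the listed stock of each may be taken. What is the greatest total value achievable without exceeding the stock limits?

Best selections within length 52 and stock limits:
- 2×A + 3×B + 2×C: length 49, value 219
- 2×A + 2×B + 2×C + 1×D: length 52, value 214
Best: 219 score.

219 score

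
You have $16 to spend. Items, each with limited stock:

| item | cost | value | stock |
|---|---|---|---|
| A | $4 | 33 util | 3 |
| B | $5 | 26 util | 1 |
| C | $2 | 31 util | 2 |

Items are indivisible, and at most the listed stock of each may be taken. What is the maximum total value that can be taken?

Top feasible selections:
- 3×A + 2×C: cost 16, value 161
- 3×A + 1×C: cost 14, value 130
Best: 161 util.

161 util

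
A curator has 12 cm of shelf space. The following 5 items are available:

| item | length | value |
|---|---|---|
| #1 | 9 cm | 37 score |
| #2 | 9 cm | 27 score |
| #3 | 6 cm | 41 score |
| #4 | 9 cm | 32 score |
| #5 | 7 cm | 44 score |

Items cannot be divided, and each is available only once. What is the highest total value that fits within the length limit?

44 score

Check high-value combinations within 12 cm:
- #5: length 7, value 44
- #3: length 6, value 41
- #1: length 9, value 37
- #4: length 9, value 32
- #2: length 9, value 27
Best: 44 score.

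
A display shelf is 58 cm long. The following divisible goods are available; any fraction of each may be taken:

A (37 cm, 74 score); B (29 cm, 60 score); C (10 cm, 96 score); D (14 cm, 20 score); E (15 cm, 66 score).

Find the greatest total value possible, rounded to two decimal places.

Take in order of value per unit:
- C (96/10 per unit): all 10 → value 96, running total 96.00
- E (66/15 per unit): all 15 → value 66, running total 162.00
- B (60/29 per unit): all 29 → value 60, running total 222.00
- A (74/37 per unit): 4 of 37 → value 4×74/37 = 8.0000, running total 230.00
Total 230.00.

230.00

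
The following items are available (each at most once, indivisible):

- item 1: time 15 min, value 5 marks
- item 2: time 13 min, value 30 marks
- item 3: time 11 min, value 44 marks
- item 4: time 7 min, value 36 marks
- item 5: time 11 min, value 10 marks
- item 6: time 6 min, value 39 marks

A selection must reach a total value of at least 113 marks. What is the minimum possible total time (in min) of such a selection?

Subsets with value ≥ 113, sorted by total time:
- item 3+item 4+item 6: time 24, value 119
- item 2+item 3+item 6: time 30, value 113
- item 3+item 4+item 5+item 6: time 35, value 129
Minimum time: 24 min.

24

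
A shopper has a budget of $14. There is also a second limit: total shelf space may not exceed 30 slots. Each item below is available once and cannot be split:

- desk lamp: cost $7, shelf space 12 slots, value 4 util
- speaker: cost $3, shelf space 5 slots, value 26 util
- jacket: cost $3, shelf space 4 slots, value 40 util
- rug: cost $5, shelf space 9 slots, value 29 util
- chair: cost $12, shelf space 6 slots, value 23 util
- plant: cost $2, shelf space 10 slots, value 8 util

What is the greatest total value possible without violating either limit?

Feasible sets respecting both limits:
- speaker+jacket+rug+plant: cost 13, shelf space 28, value 103
- speaker+jacket+rug: cost 11, shelf space 18, value 95
- jacket+rug+plant: cost 10, shelf space 23, value 77
Best: 103 util.

103 util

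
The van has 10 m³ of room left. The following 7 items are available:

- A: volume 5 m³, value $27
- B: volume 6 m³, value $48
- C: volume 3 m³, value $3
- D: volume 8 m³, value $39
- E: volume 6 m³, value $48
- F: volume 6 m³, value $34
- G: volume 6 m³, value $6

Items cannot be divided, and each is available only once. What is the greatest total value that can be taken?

$51

This is a 0/1 knapsack; check combinations near the capacity.
- B+C: volume 6+3=9, value 48+3=51
- C+E: volume 3+6=9, value 3+48=51
- B: volume 6, value 48
- E: volume 6, value 48
- D: volume 8, value 39
Best: $51.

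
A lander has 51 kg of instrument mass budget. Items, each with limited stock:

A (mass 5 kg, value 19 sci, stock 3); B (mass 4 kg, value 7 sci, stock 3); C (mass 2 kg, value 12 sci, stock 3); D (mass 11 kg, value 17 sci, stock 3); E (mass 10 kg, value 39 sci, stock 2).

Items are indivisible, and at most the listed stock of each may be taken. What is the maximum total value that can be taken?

Best selections within mass 51 and stock limits:
- 3×A + 2×B + 3×C + 2×E: mass 49, value 185
- 3×A + 3×B + 2×C + 2×E: mass 51, value 180
Best: 185 sci.

185 sci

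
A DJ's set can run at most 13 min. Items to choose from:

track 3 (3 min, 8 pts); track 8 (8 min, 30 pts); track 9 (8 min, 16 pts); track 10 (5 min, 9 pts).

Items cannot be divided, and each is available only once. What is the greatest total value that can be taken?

39 pts

Check high-value combinations within 13 min:
- track 8+track 10: duration 8+5=13, value 30+9=39
- track 3+track 8: duration 3+8=11, value 8+30=38
- track 8: duration 8, value 30
- track 9+track 10: duration 8+5=13, value 16+9=25
- track 3+track 9: duration 3+8=11, value 8+16=24
Best: 39 pts.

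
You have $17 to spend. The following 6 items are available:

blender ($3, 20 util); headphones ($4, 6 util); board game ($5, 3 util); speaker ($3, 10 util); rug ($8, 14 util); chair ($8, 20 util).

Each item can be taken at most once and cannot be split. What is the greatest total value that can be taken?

50 util

Check high-value combinations within $17:
- blender+speaker+chair: cost 3+3+8=14, value 20+10+20=50
- blender+headphones+chair: cost 3+4+8=15, value 20+6+20=46
- blender+speaker+rug: cost 3+3+8=14, value 20+10+14=44
- blender+board game+chair: cost 3+5+8=16, value 20+3+20=43
- blender+chair: cost 3+8=11, value 20+20=40
Best: 50 util.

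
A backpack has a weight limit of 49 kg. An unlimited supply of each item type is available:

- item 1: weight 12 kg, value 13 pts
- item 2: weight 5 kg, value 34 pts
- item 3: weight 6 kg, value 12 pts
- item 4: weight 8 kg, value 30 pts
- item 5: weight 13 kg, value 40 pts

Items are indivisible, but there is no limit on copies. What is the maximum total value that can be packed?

Best value-per-unit is item 2 at 34/5, and filling with it alone uses weight 9×5=45. No mix of the others beats 9×34 = 306.

306 pts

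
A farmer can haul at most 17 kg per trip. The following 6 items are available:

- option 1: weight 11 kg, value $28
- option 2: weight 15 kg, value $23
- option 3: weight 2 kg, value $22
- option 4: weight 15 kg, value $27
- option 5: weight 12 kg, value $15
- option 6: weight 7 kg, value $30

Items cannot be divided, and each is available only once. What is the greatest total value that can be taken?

$52

Check high-value combinations within 17 kg:
- option 3+option 6: weight 2+7=9, value 22+30=52
- option 1+option 3: weight 11+2=13, value 28+22=50
- option 3+option 4: weight 2+15=17, value 22+27=49
- option 2+option 3: weight 15+2=17, value 23+22=45
- option 3+option 5: weight 2+12=14, value 22+15=37
Best: $52.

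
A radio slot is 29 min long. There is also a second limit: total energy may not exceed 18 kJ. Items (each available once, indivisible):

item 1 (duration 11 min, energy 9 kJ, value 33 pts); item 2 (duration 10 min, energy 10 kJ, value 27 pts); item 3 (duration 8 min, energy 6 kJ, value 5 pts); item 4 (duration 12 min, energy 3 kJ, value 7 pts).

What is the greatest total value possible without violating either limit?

Feasible sets respecting both limits:
- item 1+item 4: duration 23, energy 12, value 40
- item 1+item 3: duration 19, energy 15, value 38
- item 2+item 4: duration 22, energy 13, value 34
Best: 40 pts.

40 pts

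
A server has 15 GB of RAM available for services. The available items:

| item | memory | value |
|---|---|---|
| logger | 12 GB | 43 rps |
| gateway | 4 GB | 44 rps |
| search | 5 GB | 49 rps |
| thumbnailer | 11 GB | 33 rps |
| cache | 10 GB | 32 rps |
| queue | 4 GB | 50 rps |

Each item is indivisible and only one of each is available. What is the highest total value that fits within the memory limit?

This is a 0/1 knapsack; check combinations near the capacity.
- gateway+search+queue: memory 4+5+4=13, value 44+49+50=143
- search+queue: memory 5+4=9, value 49+50=99
- gateway+queue: memory 4+4=8, value 44+50=94
- gateway+search: memory 4+5=9, value 44+49=93
Best: 143 rps.

143 rps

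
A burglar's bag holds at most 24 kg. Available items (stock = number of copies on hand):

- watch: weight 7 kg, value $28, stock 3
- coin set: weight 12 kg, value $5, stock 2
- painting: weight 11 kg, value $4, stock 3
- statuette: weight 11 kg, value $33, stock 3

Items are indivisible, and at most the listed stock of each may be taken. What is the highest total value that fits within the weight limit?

Top feasible selections:
- 3×watch: weight 21, value 84
- 2×statuette: weight 22, value 66
- 1×watch + 1×statuette: weight 18, value 61
Best: $84.

$84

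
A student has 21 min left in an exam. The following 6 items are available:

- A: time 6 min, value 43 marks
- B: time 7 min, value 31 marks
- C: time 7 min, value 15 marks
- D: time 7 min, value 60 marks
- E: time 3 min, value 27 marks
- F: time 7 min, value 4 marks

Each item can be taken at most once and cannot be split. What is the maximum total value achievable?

134 marks

This is a 0/1 knapsack; check combinations near the capacity.
- A+B+D: time 6+7+7=20, value 43+31+60=134
- A+D+E: time 6+7+3=16, value 43+60+27=130
- B+D+E: time 7+7+3=17, value 31+60+27=118
- A+C+D: time 6+7+7=20, value 43+15+60=118
Best: 134 marks.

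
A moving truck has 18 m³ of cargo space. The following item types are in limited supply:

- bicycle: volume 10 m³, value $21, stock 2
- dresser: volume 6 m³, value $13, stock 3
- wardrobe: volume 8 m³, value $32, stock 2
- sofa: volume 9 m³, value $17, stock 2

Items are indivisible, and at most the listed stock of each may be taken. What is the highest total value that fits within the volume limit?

Best selections within volume 18 and stock limits:
- 2×wardrobe: volume 16, value 64
- 1×bicycle + 1×wardrobe: volume 18, value 53
Best: $64.

$64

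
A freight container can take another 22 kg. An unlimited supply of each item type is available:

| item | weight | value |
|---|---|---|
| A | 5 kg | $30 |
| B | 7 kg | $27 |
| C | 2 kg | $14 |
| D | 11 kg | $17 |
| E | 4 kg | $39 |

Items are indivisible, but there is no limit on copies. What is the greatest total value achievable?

Best value-per-unit is E at 39/4; filling with it alone gives 5×39 = 195.
Optimal mix: 1×C + 5×E → weight 22, value 209.

$209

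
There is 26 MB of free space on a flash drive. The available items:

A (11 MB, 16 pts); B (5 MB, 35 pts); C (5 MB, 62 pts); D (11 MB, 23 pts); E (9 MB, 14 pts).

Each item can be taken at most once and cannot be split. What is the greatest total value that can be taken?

This is a 0/1 knapsack; check combinations near the capacity.
- B+C+D: size 5+5+11=21, value 35+62+23=120
- A+B+C: size 11+5+5=21, value 16+35+62=113
- B+C+E: size 5+5+9=19, value 35+62+14=111
- C+D+E: size 5+11+9=25, value 62+23+14=99
- B+C: size 5+5=10, value 35+62=97
Best: 120 pts.

120 pts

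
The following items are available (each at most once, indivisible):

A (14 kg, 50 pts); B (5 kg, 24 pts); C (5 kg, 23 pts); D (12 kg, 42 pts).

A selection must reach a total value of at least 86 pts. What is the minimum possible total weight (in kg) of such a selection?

22

Subsets with value ≥ 86, sorted by total weight:
- B+C+D: weight 22, value 89
- A+B+C: weight 24, value 97
- A+D: weight 26, value 92
- A+B+D: weight 31, value 116
Minimum weight: 22 kg.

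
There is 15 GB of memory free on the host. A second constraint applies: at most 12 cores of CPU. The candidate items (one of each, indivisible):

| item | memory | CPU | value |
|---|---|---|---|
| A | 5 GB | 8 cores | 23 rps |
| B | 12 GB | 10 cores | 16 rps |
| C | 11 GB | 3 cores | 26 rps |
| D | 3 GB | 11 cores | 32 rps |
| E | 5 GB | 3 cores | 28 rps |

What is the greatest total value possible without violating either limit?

51 rps

Feasible sets respecting both limits:
- A+E: memory 10, CPU 11, value 51
- D: memory 3, CPU 11, value 32
- E: memory 5, CPU 3, value 28
- C: memory 11, CPU 3, value 26
Best: 51 rps.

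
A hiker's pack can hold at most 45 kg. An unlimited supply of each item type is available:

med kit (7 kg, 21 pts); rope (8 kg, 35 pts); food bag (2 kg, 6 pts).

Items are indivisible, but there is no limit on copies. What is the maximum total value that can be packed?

187 pts

Best value-per-unit is rope at 35/8; filling with it alone gives 5×35 = 175.
Optimal mix: 5×rope + 2×food bag → weight 44, value 187.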